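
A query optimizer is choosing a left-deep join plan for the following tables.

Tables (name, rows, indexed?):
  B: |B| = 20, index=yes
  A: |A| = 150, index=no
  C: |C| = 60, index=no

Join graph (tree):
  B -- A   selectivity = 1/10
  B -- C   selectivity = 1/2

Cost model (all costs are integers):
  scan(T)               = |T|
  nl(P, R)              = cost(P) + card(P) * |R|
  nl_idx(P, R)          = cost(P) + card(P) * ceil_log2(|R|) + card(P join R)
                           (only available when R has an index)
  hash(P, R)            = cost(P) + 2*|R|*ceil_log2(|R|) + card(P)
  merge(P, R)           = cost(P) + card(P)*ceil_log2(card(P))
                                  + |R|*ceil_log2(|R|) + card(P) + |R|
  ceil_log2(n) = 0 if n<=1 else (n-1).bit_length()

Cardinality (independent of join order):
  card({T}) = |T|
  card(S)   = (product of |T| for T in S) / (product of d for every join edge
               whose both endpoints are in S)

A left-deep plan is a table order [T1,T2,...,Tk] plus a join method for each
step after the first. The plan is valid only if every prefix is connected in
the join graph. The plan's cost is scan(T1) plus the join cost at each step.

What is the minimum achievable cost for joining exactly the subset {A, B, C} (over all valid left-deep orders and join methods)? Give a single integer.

1520

Selinger DP over subsets of {A,B,C}:
  {B}: scan cost=20, card=20
  {A}: scan cost=150, card=150
  {C}: scan cost=60, card=60
  {AB}: card=300; try (B,hash)→500, (B,nl_idx)→1200, (A,merge)→1490, (B,merge)→1620, (A,hash)→2440, (A,nl)→3020 …(+1); best=500 via (B,hash)
  {BC}: card=600; try (B,hash)→320, (C,merge)→560, (B,merge)→600, (C,hash)→760, (B,nl_idx)→960, (C,nl)→1220 …(+1); best=320 via (B,hash)
  {ABC}: card=9000; try (C,hash)→1520, (A,hash)→3320, (C,merge)→3920, (A,merge)→8270, (C,nl)→18500, (A,nl)→90320; best=1520 via (C,hash)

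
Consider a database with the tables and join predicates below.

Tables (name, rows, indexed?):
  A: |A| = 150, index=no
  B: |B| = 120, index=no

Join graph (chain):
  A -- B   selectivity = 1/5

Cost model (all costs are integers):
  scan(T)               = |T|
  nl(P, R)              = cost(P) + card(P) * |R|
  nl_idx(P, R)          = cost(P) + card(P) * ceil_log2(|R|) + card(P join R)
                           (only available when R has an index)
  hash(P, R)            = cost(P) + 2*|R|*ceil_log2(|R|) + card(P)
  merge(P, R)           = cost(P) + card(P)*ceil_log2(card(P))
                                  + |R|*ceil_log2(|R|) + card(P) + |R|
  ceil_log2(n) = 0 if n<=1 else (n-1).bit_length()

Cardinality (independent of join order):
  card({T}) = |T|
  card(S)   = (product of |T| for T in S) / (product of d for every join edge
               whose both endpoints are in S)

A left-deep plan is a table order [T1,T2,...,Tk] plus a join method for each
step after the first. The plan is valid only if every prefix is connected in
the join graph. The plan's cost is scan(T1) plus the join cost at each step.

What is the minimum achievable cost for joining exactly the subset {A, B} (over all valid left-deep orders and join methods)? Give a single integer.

Selinger DP over subsets of {A,B}:
  {A}: scan cost=150, card=150
  {B}: scan cost=120, card=120
  {AB}: card=3600; try (B,hash)→1980, (A,merge)→2430, (B,merge)→2460, (A,hash)→2640, (A,nl)→18120, (B,nl)→18150; best=1980 via (B,hash)

1980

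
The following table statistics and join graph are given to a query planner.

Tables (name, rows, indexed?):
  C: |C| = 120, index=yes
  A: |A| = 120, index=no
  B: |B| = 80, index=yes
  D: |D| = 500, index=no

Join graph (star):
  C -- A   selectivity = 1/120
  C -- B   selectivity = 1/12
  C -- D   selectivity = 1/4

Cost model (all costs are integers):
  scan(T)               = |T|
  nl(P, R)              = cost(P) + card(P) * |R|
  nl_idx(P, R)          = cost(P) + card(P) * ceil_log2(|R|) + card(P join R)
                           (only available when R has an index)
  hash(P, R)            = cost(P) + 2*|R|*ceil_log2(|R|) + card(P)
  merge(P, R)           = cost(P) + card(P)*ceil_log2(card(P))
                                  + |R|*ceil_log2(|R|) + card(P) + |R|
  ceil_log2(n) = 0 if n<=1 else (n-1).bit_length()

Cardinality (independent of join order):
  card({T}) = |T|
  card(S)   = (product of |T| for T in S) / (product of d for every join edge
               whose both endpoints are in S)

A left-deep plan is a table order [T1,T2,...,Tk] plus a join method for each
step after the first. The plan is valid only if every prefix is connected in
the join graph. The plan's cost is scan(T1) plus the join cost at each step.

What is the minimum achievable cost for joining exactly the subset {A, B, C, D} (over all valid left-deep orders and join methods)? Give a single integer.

12120

Selinger DP over subsets of {A,B,C,D}:
  {C}: scan cost=120, card=120
  {A}: scan cost=120, card=120
  {B}: scan cost=80, card=80
  {D}: scan cost=500, card=500
  {AC}: card=120; try (C,nl_idx)→1080, (C,hash)→1920, (A,hash)→1920, (C,merge)→2040, (A,merge)→2040, (C,nl)→14520 …(+1); best=1080 via (C,nl_idx)
  {BC}: card=800; try (B,hash)→1360, (C,nl_idx)→1440, (C,merge)→1680, (B,merge)→1720, (B,nl_idx)→1760, (C,hash)→1840 …(+2); best=1360 via (B,hash)
  {CD}: card=15000; try (C,hash)→2680, (D,merge)→6080, (C,merge)→6460, (D,hash)→9240, (C,nl_idx)→19000, (D,nl)→60120 …(+1); best=2680 via (C,hash)
  {ABC}: card=800; try (B,hash)→2320, (B,merge)→2680, (B,nl_idx)→2720, (A,hash)→3840, (B,nl)→10680, (A,merge)→11120 …(+1); best=2320 via (B,hash)
  {ACD}: card=15000; try (D,merge)→7040, (D,hash)→10200, (A,hash)→19360, (D,nl)→61080, (A,merge)→228640, (A,nl)→1802680; best=7040 via (D,merge)
  {BCD}: card=100000; try (D,hash)→11160, (D,merge)→15160, (B,hash)→18800, (B,nl_idx)→207680, (B,merge)→228320, (D,nl)→401360 …(+1); best=11160 via (D,hash)
  {ABCD}: card=100000; try (D,hash)→12120, (D,merge)→16120, (B,hash)→23160, (A,hash)→112840, (B,nl_idx)→212040, (B,merge)→232680 …(+4); best=12120 via (D,hash)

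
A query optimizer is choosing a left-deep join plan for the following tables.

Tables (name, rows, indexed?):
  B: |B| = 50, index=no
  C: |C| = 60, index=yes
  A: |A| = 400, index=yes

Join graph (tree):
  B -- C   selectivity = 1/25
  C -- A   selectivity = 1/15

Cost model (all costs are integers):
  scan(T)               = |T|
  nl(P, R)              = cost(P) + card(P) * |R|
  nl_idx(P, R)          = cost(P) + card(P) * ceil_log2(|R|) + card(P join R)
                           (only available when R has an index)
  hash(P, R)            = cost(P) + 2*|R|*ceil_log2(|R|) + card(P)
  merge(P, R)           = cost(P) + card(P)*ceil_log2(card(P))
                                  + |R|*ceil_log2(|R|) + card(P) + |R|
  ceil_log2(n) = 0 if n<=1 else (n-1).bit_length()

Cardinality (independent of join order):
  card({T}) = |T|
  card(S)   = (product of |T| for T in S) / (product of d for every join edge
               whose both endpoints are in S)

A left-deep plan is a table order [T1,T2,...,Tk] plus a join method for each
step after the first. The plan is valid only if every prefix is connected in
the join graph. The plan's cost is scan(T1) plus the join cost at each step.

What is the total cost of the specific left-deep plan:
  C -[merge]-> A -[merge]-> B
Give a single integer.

24030

step 1: scan C: cost=60, card=60
step 2: join A via merge
    card(P join A) = 60*400/(15) = 1600
    cost = 60 + 60*6 + 400*9 + 60 + 400 = 4480
step 3: join B via merge
    card(P join B) = 1600*50/(25) = 3200
    cost = 4480 + 1600*11 + 50*6 + 1600 + 50 = 24030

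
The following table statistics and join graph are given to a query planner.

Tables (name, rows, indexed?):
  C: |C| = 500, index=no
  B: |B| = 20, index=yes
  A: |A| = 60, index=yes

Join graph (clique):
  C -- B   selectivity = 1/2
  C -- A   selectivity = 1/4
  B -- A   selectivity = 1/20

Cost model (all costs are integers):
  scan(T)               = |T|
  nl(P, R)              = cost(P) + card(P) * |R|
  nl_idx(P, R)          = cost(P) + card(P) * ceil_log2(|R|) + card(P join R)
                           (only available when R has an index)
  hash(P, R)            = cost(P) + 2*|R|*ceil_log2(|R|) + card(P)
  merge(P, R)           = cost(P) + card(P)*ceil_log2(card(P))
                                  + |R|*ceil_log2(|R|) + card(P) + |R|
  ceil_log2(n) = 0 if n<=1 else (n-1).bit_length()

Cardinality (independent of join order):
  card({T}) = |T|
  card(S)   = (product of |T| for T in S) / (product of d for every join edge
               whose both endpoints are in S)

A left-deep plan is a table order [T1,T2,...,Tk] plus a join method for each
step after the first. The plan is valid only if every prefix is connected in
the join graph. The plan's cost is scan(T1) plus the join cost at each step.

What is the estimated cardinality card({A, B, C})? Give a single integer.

Tables in S: A(60), B(20), C(500)
Edges inside S: C-B(d=2), C-A(d=4), B-A(d=20)
numerator = 60 * 20 * 500 = 600000
denominator = 2 * 4 * 20 = 160
card(S) = 600000 / 160 = 3750

3750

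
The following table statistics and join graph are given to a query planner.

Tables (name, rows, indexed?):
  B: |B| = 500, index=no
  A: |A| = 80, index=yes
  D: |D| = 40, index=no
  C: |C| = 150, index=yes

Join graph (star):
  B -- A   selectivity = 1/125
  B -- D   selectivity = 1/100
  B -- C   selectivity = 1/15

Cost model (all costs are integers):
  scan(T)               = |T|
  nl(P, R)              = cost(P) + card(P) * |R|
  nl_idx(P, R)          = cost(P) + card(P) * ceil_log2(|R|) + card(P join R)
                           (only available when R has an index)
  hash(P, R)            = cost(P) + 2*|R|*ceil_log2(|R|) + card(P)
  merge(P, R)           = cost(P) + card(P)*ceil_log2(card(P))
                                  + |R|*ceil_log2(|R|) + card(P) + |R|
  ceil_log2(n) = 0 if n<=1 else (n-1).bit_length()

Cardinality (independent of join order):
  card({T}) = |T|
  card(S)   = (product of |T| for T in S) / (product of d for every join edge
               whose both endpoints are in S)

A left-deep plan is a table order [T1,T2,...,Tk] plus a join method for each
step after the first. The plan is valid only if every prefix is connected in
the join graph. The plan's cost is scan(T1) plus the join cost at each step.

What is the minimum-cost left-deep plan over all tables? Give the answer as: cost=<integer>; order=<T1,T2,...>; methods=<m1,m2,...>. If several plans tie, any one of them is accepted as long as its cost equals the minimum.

cost=5104; order=B,D,A,C; methods=hash,hash,nl_idx

Selinger DP (subsets sized 1..n):
  {B}: scan cost=500, card=500
  {A}: scan cost=80, card=80
  {D}: scan cost=40, card=40
  {C}: scan cost=150, card=150
  {AB}: card=320; try (A,hash)→2120, (A,nl_idx)→4320, (B,merge)→5720, (A,merge)→6140, (B,hash)→9160, (B,nl)→40080 …(+1); best=2120 via (A,hash)
  {BD}: card=200; try (D,hash)→1480, (B,merge)→5320, (D,merge)→5780, (B,hash)→9080, (B,nl)→20040, (D,nl)→20500; best=1480 via (D,hash)
  {BC}: card=5000; try (C,hash)→3400, (B,merge)→6500, (C,merge)→6850, (B,hash)→9300, (C,nl_idx)→9500, (B,nl)→75150 …(+1); best=3400 via (C,hash)
  {ABD}: card=128; try (A,hash)→2800, (D,hash)→2920, (A,nl_idx)→3008, (A,merge)→3920, (D,merge)→5600, (D,nl)→14920 …(+1); best=2800 via (A,hash)
  {ABC}: card=3200; try (C,hash)→4840, (C,merge)→6670, (C,nl_idx)→7880, (A,hash)→9520, (A,nl_idx)→41600, (C,nl)→50120 …(+2); best=4840 via (C,hash)
  {BCD}: card=2000; try (C,hash)→4080, (C,merge)→4630, (C,nl_idx)→5080, (D,hash)→8880, (C,nl)→31480, (D,merge)→73680 …(+1); best=4080 via (C,hash)
  {ABCD}: card=1280; try (C,nl_idx)→5104, (C,merge)→5174, (C,hash)→5328, (A,hash)→7200, (D,hash)→8520, (A,nl_idx)→19360 …(+5); best=5104 via (C,nl_idx)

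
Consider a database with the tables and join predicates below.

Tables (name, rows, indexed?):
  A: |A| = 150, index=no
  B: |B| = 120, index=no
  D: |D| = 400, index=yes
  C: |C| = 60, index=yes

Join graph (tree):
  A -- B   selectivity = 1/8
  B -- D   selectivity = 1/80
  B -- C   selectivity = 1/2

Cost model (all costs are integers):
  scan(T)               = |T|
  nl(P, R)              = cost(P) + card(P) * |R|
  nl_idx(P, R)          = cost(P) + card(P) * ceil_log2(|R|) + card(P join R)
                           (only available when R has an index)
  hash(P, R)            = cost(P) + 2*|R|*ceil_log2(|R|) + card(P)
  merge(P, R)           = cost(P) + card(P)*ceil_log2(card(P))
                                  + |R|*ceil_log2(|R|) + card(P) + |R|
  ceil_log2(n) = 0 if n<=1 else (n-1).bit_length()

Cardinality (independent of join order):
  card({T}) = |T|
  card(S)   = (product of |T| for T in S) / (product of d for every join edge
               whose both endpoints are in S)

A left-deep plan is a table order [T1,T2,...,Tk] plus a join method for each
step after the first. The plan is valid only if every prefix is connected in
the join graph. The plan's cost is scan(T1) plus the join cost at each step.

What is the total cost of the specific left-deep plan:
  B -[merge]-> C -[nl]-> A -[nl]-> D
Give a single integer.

step 1: scan B: cost=120, card=120
step 2: join C via merge
    card(P join C) = 120*60/(2) = 3600
    cost = 120 + 120*7 + 60*6 + 120 + 60 = 1500
step 3: join A via nl
    card(P join A) = 3600*150/(8) = 67500
    cost = 1500 + 3600*150 = 541500
step 4: join D via nl
    card(P join D) = 67500*400/(80) = 337500
    cost = 541500 + 67500*400 = 27541500

27541500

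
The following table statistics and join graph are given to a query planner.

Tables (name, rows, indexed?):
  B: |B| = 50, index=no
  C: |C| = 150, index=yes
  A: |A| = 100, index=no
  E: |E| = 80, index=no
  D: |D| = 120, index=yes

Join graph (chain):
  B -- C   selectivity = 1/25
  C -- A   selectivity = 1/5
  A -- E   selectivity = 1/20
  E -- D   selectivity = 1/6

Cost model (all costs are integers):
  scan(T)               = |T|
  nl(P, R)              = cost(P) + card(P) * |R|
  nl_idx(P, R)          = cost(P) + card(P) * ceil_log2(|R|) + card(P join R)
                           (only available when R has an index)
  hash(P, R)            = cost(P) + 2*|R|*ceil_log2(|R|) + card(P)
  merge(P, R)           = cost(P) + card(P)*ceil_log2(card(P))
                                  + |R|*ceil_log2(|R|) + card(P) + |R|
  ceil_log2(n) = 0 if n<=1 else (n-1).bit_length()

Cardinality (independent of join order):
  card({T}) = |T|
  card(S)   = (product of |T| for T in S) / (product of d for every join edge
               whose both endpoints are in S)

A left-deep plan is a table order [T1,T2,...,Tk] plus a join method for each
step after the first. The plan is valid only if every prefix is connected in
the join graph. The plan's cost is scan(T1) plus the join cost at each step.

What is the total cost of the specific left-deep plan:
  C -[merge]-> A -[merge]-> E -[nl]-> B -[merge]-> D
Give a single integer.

1026900

step 1: scan C: cost=150, card=150
step 2: join A via merge
    card(P join A) = 150*100/(5) = 3000
    cost = 150 + 150*8 + 100*7 + 150 + 100 = 2300
step 3: join E via merge
    card(P join E) = 3000*80/(20) = 12000
    cost = 2300 + 3000*12 + 80*7 + 3000 + 80 = 41940
step 4: join B via nl
    card(P join B) = 12000*50/(25) = 24000
    cost = 41940 + 12000*50 = 641940
step 5: join D via merge
    card(P join D) = 24000*120/(6) = 480000
    cost = 641940 + 24000*15 + 120*7 + 24000 + 120 = 1026900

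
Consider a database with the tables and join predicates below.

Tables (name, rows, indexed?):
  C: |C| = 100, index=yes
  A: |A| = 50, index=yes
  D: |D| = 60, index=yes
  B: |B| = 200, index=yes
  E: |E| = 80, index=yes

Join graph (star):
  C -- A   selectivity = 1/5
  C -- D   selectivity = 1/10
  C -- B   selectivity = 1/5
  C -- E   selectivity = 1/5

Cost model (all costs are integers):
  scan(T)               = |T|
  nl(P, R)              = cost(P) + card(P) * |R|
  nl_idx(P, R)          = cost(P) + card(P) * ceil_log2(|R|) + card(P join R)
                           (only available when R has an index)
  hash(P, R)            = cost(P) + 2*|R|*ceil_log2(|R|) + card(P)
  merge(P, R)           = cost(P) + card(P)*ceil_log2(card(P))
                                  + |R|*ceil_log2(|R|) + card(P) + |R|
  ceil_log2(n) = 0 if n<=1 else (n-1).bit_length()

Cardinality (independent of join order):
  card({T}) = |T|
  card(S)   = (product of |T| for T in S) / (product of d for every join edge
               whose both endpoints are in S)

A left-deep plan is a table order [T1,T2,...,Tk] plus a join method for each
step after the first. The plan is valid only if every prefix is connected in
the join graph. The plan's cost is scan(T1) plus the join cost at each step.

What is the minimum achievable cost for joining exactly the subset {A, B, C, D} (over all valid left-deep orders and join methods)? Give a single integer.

11320

Selinger DP over subsets of {A,B,C,D}:
  {C}: scan cost=100, card=100
  {A}: scan cost=50, card=50
  {D}: scan cost=60, card=60
  {B}: scan cost=200, card=200
  {AC}: card=1000; try (A,hash)→800, (C,merge)→1200, (A,merge)→1250, (C,nl_idx)→1400, (C,hash)→1500, (A,nl_idx)→1700 …(+2); best=800 via (A,hash)
  {CD}: card=600; try (D,hash)→920, (C,nl_idx)→1080, (C,merge)→1280, (D,nl_idx)→1300, (D,merge)→1320, (C,hash)→1520 …(+2); best=920 via (D,hash)
  {BC}: card=4000; try (C,hash)→1800, (B,merge)→2700, (C,merge)→2800, (B,hash)→3400, (B,nl_idx)→4900, (C,nl_idx)→5600 …(+2); best=1800 via (C,hash)
  {ACD}: card=6000; try (A,hash)→2120, (D,hash)→2520, (A,merge)→7870, (A,nl_idx)→10520, (D,merge)→12220, (D,nl_idx)→12800 …(+2); best=2120 via (A,hash)
  {ABC}: card=40000; try (B,hash)→5000, (A,hash)→6400, (B,merge)→13600, (B,nl_idx)→48800, (A,merge)→54150, (A,nl_idx)→65800 …(+2); best=5000 via (B,hash)
  {BCD}: card=24000; try (B,hash)→4720, (D,hash)→6520, (B,merge)→9320, (B,nl_idx)→29720, (D,nl_idx)→49800, (D,merge)→54220 …(+2); best=4720 via (B,hash)
  {ABCD}: card=240000; try (B,hash)→11320, (A,hash)→29320, (D,hash)→45720, (B,merge)→87920, (B,nl_idx)→290120, (A,nl_idx)→388720 …(+6); best=11320 via (B,hash)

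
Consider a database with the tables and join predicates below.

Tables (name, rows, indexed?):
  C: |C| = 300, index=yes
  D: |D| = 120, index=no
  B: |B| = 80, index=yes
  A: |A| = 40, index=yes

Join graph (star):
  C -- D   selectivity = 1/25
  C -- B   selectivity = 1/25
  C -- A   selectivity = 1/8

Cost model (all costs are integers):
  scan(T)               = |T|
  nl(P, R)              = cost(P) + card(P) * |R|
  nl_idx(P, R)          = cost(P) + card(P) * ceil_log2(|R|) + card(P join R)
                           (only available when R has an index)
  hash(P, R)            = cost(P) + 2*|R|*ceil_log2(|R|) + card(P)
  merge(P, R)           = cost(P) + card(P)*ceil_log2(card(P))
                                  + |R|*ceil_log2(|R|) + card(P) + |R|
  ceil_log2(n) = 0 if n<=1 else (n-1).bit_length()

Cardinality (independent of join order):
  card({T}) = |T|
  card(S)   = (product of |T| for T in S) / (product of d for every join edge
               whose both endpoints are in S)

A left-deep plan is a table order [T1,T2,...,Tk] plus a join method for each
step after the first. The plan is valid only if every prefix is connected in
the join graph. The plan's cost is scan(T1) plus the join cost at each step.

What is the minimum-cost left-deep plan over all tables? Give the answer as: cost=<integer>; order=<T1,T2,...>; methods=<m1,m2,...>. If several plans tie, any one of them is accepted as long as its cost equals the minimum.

cost=9448; order=C,B,D,A; methods=hash,hash,hash

Selinger DP (subsets sized 1..n):
  {C}: scan cost=300, card=300
  {D}: scan cost=120, card=120
  {B}: scan cost=80, card=80
  {A}: scan cost=40, card=40
  {CD}: card=1440; try (D,hash)→2280, (C,nl_idx)→2640, (C,merge)→4080, (D,merge)→4260, (C,hash)→5640, (C,nl)→36120 …(+1); best=2280 via (D,hash)
  {BC}: card=960; try (B,hash)→1720, (C,nl_idx)→1760, (B,nl_idx)→3360, (C,merge)→3720, (B,merge)→3940, (C,hash)→5560 …(+2); best=1720 via (B,hash)
  {AC}: card=1500; try (A,hash)→1080, (C,nl_idx)→1900, (C,merge)→3320, (A,merge)→3580, (A,nl_idx)→3600, (C,hash)→5480 …(+2); best=1080 via (A,hash)
  {BCD}: card=4608; try (D,hash)→4360, (B,hash)→4840, (D,merge)→13240, (B,nl_idx)→16968, (B,merge)→20200, (D,nl)→116920 …(+1); best=4360 via (D,hash)
  {ACD}: card=7200; try (A,hash)→4200, (D,hash)→4260, (A,nl_idx)→18120, (A,merge)→19840, (D,merge)→20040, (A,nl)→59880 …(+1); best=4200 via (A,hash)
  {ABC}: card=4800; try (A,hash)→3160, (B,hash)→3700, (A,nl_idx)→12280, (A,merge)→12560, (B,nl_idx)→16380, (B,merge)→19720 …(+2); best=3160 via (A,hash)
  {ABCD}: card=23040; try (A,hash)→9448, (D,hash)→9640, (B,hash)→12520, (A,nl_idx)→55048, (A,merge)→69152, (D,merge)→71320 …(+5); best=9448 via (A,hash)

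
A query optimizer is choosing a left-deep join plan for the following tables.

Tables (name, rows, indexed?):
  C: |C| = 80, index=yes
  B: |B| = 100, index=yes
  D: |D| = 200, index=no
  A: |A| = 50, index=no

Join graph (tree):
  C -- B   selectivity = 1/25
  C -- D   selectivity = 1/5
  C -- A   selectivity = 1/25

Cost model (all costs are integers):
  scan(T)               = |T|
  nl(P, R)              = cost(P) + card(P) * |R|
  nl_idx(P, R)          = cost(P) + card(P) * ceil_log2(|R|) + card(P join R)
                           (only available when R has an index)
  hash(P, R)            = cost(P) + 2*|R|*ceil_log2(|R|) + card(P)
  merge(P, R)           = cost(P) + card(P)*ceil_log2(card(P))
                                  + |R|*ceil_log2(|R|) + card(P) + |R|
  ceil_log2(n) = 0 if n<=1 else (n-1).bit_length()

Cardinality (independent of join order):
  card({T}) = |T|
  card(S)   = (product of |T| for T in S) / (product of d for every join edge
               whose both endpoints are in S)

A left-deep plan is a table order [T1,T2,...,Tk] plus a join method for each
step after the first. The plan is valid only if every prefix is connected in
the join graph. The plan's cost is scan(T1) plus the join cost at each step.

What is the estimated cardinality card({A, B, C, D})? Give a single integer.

Tables in S: A(50), B(100), C(80), D(200)
Edges inside S: C-B(d=25), C-D(d=5), C-A(d=25)
numerator = 50 * 100 * 80 * 200 = 80000000
denominator = 25 * 5 * 25 = 3125
card(S) = 80000000 / 3125 = 25600

25600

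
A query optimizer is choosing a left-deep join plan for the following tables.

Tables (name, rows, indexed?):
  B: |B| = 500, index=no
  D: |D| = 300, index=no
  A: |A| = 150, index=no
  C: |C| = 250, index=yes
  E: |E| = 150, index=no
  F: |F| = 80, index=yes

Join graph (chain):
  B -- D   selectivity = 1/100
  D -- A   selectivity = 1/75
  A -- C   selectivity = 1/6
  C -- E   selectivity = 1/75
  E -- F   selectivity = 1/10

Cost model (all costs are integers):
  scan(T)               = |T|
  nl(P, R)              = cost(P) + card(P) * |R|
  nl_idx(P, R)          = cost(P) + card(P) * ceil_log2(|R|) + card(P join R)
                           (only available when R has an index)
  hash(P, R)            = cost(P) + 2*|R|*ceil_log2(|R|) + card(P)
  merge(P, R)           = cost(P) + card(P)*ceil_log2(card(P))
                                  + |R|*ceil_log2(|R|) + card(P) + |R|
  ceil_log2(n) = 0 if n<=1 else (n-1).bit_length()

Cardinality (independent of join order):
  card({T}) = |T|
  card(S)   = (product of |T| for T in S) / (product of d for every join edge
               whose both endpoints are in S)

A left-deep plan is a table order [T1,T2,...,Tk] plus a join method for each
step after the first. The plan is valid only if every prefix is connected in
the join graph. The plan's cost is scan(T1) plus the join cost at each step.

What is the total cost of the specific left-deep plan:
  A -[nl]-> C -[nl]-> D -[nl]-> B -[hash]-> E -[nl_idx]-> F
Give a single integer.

18290050

step 1: scan A: cost=150, card=150
step 2: join C via nl
    card(P join C) = 150*250/(6) = 6250
    cost = 150 + 150*250 = 37650
step 3: join D via nl
    card(P join D) = 6250*300/(75) = 25000
    cost = 37650 + 6250*300 = 1912650
step 4: join B via nl
    card(P join B) = 25000*500/(100) = 125000
    cost = 1912650 + 25000*500 = 14412650
step 5: join E via hash
    card(P join E) = 125000*150/(75) = 250000
    cost = 14412650 + 2*150*8 + 125000 = 14540050
step 6: join F via nl_idx
    card(P join F) = 250000*80/(10) = 2000000
    cost = 14540050 + 250000*7 + 2000000 = 18290050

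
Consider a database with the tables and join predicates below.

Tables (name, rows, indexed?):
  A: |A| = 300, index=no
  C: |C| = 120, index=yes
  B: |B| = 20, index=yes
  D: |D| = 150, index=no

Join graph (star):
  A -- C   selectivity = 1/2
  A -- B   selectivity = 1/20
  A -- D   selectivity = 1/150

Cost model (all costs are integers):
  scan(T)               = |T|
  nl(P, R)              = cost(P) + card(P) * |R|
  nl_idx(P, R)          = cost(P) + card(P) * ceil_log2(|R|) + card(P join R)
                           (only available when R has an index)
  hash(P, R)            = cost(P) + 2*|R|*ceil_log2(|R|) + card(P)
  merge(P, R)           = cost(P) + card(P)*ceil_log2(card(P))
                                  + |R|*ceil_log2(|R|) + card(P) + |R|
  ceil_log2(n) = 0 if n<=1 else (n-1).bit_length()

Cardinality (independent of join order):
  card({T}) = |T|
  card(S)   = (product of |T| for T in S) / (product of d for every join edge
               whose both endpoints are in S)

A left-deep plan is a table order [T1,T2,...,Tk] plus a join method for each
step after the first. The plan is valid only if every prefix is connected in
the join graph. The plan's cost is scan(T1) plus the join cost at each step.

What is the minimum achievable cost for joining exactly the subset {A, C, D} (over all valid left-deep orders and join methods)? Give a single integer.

4980

Selinger DP over subsets of {A,C,D}:
  {A}: scan cost=300, card=300
  {C}: scan cost=120, card=120
  {D}: scan cost=150, card=150
  {AC}: card=18000; try (C,hash)→2280, (A,merge)→4080, (C,merge)→4260, (A,hash)→5640, (C,nl_idx)→20400, (A,nl)→36120 …(+1); best=2280 via (C,hash)
  {AD}: card=300; try (D,hash)→3000, (A,merge)→4500, (D,merge)→4650, (A,hash)→5700, (A,nl)→45150, (D,nl)→45300; best=3000 via (D,hash)
  {ACD}: card=18000; try (C,hash)→4980, (C,merge)→6960, (D,hash)→22680, (C,nl_idx)→23100, (C,nl)→39000, (D,merge)→291630 …(+1); best=4980 via (C,hash)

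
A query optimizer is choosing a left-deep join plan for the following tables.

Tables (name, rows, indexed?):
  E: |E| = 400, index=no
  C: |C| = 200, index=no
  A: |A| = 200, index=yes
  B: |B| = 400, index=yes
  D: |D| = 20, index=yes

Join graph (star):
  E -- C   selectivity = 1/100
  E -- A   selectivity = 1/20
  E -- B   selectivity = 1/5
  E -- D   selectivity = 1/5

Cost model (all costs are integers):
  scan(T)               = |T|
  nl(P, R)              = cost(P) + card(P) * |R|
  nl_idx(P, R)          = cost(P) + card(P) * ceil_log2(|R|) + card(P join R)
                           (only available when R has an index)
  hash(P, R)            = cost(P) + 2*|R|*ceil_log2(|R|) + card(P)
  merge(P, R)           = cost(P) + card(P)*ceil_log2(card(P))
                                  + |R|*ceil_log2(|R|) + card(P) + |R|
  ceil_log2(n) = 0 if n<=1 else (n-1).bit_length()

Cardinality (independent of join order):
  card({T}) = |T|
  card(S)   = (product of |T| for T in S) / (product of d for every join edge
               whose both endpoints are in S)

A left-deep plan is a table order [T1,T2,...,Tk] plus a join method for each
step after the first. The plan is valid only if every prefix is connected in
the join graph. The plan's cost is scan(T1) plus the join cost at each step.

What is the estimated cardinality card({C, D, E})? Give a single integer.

3200

Tables in S: C(200), D(20), E(400)
Edges inside S: E-C(d=100), E-D(d=5)
numerator = 200 * 20 * 400 = 1600000
denominator = 100 * 5 = 500
card(S) = 1600000 / 500 = 3200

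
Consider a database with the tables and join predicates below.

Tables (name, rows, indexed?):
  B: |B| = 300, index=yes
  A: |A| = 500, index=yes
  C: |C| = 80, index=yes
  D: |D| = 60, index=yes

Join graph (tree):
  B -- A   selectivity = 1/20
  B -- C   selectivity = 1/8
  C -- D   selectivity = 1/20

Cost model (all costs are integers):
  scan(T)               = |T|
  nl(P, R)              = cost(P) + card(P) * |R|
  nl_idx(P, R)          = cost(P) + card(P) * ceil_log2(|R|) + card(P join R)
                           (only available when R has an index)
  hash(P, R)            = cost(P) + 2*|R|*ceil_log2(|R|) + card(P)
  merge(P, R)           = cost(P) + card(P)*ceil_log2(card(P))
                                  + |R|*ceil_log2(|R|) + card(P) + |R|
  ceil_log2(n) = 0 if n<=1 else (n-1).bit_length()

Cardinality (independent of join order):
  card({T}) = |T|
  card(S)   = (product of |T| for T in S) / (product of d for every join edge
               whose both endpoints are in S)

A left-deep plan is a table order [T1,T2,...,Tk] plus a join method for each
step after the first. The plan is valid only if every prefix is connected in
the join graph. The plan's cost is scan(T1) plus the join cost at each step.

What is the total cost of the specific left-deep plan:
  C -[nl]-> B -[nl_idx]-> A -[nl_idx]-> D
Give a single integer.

801080

step 1: scan C: cost=80, card=80
step 2: join B via nl
    card(P join B) = 80*300/(8) = 3000
    cost = 80 + 80*300 = 24080
step 3: join A via nl_idx
    card(P join A) = 3000*500/(20) = 75000
    cost = 24080 + 3000*9 + 75000 = 126080
step 4: join D via nl_idx
    card(P join D) = 75000*60/(20) = 225000
    cost = 126080 + 75000*6 + 225000 = 801080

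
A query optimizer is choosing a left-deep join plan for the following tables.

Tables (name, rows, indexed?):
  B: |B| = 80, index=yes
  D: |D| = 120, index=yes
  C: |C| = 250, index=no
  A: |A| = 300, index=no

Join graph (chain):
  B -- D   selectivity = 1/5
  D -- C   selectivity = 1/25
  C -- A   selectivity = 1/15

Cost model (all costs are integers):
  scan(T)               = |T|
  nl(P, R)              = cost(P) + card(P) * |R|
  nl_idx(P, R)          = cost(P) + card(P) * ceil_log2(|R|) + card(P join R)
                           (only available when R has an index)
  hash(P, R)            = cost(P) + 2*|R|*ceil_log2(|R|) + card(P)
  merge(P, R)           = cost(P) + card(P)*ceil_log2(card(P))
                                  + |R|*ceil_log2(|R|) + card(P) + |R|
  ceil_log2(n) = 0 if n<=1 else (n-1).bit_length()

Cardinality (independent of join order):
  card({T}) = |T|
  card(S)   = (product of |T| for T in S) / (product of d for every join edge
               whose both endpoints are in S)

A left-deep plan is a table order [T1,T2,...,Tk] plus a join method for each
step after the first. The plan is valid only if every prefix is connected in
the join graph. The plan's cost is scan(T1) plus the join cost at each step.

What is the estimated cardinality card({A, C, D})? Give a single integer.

24000

Tables in S: A(300), C(250), D(120)
Edges inside S: D-C(d=25), C-A(d=15)
numerator = 300 * 250 * 120 = 9000000
denominator = 25 * 15 = 375
card(S) = 9000000 / 375 = 24000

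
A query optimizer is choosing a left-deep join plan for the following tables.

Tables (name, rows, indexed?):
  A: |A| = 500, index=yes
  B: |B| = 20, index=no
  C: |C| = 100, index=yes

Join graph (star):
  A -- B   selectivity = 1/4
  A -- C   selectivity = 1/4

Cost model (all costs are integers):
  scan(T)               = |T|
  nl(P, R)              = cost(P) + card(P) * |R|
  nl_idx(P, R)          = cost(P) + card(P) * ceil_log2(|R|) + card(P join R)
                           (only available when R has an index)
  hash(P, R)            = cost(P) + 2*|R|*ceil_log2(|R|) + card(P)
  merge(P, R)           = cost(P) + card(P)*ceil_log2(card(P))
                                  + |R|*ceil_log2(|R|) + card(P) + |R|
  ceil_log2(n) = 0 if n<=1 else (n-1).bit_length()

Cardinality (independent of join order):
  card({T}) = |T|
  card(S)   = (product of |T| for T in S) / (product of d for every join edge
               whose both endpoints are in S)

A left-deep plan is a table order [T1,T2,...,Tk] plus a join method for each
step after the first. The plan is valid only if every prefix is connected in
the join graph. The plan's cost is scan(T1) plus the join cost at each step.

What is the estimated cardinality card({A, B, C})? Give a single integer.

Tables in S: A(500), B(20), C(100)
Edges inside S: A-B(d=4), A-C(d=4)
numerator = 500 * 20 * 100 = 1000000
denominator = 4 * 4 = 16
card(S) = 1000000 / 16 = 62500

62500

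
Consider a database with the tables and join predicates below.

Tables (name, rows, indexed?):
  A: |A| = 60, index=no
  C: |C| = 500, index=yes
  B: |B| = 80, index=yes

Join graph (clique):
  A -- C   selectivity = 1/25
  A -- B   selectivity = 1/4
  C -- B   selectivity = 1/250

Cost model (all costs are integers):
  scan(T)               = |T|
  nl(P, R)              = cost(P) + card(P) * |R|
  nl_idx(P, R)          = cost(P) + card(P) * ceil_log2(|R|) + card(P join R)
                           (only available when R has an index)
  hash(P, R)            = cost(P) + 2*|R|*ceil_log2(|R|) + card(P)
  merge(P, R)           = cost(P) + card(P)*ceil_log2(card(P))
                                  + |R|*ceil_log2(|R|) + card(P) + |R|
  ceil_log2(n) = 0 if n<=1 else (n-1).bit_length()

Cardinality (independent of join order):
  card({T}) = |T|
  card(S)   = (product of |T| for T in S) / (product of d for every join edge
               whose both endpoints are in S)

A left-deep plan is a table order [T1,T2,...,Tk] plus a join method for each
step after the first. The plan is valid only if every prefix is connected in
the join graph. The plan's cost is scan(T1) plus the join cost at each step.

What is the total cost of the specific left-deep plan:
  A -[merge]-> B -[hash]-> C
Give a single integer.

11320

step 1: scan A: cost=60, card=60
step 2: join B via merge
    card(P join B) = 60*80/(4) = 1200
    cost = 60 + 60*6 + 80*7 + 60 + 80 = 1120
step 3: join C via hash
    card(P join C) = 1200*500/(25*250) = 96
    cost = 1120 + 2*500*9 + 1200 = 11320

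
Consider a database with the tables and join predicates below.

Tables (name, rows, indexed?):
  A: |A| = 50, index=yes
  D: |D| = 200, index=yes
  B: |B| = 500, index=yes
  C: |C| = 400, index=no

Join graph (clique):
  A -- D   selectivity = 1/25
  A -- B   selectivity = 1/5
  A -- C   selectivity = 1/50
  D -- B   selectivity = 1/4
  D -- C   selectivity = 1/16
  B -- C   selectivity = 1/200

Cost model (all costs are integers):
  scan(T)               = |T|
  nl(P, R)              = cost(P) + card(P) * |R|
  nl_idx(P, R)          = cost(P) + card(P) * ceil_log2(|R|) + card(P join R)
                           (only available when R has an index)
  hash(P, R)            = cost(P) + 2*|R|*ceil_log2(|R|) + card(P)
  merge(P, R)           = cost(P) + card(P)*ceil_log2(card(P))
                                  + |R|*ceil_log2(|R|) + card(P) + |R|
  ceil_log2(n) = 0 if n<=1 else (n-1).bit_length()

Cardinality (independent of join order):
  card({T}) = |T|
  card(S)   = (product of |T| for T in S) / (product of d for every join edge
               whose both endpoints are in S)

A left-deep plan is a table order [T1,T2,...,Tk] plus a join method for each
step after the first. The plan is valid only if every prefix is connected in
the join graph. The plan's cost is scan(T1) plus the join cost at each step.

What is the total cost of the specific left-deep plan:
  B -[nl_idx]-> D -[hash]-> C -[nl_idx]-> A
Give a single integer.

step 1: scan B: cost=500, card=500
step 2: join D via nl_idx
    card(P join D) = 500*200/(4) = 25000
    cost = 500 + 500*8 + 25000 = 29500
step 3: join C via hash
    card(P join C) = 25000*400/(16*200) = 3125
    cost = 29500 + 2*400*9 + 25000 = 61700
step 4: join A via nl_idx
    card(P join A) = 3125*50/(25*5*50) = 25
    cost = 61700 + 3125*6 + 25 = 80475

80475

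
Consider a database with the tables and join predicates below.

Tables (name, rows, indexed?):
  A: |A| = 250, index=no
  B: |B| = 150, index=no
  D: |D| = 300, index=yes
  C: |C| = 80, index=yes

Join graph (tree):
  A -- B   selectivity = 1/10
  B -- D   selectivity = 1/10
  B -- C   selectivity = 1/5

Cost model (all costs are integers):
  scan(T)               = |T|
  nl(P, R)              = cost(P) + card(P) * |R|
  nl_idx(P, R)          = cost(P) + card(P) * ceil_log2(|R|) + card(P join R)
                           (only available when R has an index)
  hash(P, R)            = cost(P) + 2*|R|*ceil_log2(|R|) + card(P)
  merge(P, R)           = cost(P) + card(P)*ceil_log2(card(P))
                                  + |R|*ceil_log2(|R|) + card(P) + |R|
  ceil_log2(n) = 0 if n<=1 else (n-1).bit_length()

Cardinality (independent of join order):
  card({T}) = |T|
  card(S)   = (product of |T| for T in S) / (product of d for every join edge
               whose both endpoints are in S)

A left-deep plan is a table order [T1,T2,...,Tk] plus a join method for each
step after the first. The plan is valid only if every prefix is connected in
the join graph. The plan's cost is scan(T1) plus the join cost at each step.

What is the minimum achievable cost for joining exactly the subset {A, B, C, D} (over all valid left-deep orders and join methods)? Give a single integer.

Selinger DP over subsets of {A,B,C,D}:
  {A}: scan cost=250, card=250
  {B}: scan cost=150, card=150
  {D}: scan cost=300, card=300
  {C}: scan cost=80, card=80
  {AB}: card=3750; try (B,hash)→2900, (A,merge)→3750, (B,merge)→3850, (A,hash)→4300, (A,nl)→37650, (B,nl)→37750; best=2900 via (B,hash)
  {BD}: card=4500; try (B,hash)→3000, (D,merge)→4500, (B,merge)→4650, (D,hash)→5700, (D,nl_idx)→6000, (D,nl)→45150 …(+1); best=3000 via (B,hash)
  {BC}: card=2400; try (C,hash)→1420, (B,merge)→2070, (C,merge)→2140, (B,hash)→2560, (C,nl_idx)→3600, (B,nl)→12080 …(+1); best=1420 via (C,hash)
  {ABD}: card=112500; try (A,hash)→11500, (D,hash)→12050, (D,merge)→54650, (A,merge)→68250, (D,nl_idx)→149150, (D,nl)→1127900 …(+1); best=11500 via (A,hash)
  {ABC}: card=60000; try (C,hash)→7770, (A,hash)→7820, (A,merge)→34870, (C,merge)→52290, (C,nl_idx)→89150, (C,nl)→302900 …(+1); best=7770 via (C,hash)
  {BCD}: card=72000; try (C,hash)→8620, (D,hash)→9220, (D,merge)→35620, (C,merge)→66640, (D,nl_idx)→95020, (C,nl_idx)→106500 …(+2); best=8620 via (C,hash)
  {ABCD}: card=1800000; try (D,hash)→73170, (A,hash)→84620, (C,hash)→125120, (D,merge)→1030770, (A,merge)→1306870, (C,merge)→2037140 …(+5); best=73170 via (D,hash)

73170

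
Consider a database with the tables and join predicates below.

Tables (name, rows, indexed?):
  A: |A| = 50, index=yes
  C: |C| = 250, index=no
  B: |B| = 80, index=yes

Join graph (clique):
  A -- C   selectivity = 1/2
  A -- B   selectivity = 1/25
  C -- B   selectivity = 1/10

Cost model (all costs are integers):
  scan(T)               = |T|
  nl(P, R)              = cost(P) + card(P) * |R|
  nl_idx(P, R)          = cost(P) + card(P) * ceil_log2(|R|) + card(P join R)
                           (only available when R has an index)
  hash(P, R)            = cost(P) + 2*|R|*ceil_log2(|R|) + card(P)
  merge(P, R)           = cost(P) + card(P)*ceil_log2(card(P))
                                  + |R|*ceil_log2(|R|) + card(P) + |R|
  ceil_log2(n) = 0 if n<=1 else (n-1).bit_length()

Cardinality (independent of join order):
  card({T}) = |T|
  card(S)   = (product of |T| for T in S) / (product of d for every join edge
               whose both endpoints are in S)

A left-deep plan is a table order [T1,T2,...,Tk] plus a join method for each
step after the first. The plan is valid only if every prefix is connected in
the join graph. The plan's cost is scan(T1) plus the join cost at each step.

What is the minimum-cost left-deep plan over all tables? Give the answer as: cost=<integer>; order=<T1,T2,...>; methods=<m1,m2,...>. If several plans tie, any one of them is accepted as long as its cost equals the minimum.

cost=4220; order=C,B,A; methods=hash,hash

Selinger DP (subsets sized 1..n):
  {A}: scan cost=50, card=50
  {C}: scan cost=250, card=250
  {B}: scan cost=80, card=80
  {AC}: card=6250; try (A,hash)→1100, (C,merge)→2650, (A,merge)→2850, (C,hash)→4100, (A,nl_idx)→8000, (C,nl)→12550 …(+1); best=1100 via (A,hash)
  {AB}: card=160; try (B,nl_idx)→560, (A,nl_idx)→720, (A,hash)→760, (B,merge)→1040, (A,merge)→1070, (B,hash)→1220 …(+2); best=560 via (B,nl_idx)
  {BC}: card=2000; try (B,hash)→1620, (C,merge)→2970, (B,merge)→3140, (B,nl_idx)→4000, (C,hash)→4160, (C,nl)→20080 …(+1); best=1620 via (B,hash)
  {ABC}: card=2000; try (A,hash)→4220, (C,merge)→4250, (C,hash)→4720, (B,hash)→8470, (A,nl_idx)→15620, (A,merge)→25970 …(+5); best=4220 via (A,hash)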